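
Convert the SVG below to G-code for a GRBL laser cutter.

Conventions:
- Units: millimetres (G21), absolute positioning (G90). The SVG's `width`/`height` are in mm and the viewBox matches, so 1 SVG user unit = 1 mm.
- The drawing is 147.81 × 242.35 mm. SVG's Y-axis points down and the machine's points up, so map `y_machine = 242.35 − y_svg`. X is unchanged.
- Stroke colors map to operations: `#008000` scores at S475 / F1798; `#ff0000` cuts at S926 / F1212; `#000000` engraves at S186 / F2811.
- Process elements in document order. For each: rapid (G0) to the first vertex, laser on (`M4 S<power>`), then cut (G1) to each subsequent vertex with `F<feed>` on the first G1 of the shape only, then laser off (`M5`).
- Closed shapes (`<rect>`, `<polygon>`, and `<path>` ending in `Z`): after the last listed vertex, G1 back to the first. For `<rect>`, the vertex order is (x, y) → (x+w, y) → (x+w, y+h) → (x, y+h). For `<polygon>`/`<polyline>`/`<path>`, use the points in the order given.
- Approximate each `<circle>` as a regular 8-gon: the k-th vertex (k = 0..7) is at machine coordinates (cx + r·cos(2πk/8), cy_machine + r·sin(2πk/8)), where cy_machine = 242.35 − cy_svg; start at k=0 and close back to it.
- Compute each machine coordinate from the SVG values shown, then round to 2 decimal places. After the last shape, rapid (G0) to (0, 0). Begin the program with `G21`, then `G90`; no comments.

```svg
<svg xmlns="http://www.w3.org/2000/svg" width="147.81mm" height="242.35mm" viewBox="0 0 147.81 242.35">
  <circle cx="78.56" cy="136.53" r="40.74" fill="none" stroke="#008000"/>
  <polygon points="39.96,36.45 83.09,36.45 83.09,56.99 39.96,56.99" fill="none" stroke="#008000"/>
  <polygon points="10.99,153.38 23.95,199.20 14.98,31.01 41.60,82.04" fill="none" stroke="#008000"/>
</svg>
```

1 u = 1 mm; y_m = 242.35 − y.

[1] `<circle>` circle, #008000→score S475 F1798: (119.30,105.82) → (107.37,134.63) → (78.56,146.56) → (49.75,134.63) → (37.82,105.82) → (49.75,77.01) → (78.56,65.08) → (107.37,77.01) → (119.30,105.82) (closed)

[2] `<polygon>` rectangle, #008000→score S475 F1798: (39.96,205.90) → (83.09,205.90) → (83.09,185.36) → (39.96,185.36) → (39.96,205.90) (closed)

[3] `<polygon>` closed polygon, #008000→score S475 F1798: (10.99,88.97) → (23.95,43.15) → (14.98,211.34) → (41.60,160.31) → (10.99,88.97) (closed)

G21
G90
G0 X119.30 Y105.82
M4 S475
G1 X107.37 Y134.63 F1798
G1 X78.56 Y146.56
G1 X49.75 Y134.63
G1 X37.82 Y105.82
G1 X49.75 Y77.01
G1 X78.56 Y65.08
G1 X107.37 Y77.01
G1 X119.30 Y105.82
M5
G0 X39.96 Y205.90
M4 S475
G1 X83.09 Y205.90 F1798
G1 X83.09 Y185.36
G1 X39.96 Y185.36
G1 X39.96 Y205.90
M5
G0 X10.99 Y88.97
M4 S475
G1 X23.95 Y43.15 F1798
G1 X14.98 Y211.34
G1 X41.60 Y160.31
G1 X10.99 Y88.97
M5
G0 X0.00 Y0.00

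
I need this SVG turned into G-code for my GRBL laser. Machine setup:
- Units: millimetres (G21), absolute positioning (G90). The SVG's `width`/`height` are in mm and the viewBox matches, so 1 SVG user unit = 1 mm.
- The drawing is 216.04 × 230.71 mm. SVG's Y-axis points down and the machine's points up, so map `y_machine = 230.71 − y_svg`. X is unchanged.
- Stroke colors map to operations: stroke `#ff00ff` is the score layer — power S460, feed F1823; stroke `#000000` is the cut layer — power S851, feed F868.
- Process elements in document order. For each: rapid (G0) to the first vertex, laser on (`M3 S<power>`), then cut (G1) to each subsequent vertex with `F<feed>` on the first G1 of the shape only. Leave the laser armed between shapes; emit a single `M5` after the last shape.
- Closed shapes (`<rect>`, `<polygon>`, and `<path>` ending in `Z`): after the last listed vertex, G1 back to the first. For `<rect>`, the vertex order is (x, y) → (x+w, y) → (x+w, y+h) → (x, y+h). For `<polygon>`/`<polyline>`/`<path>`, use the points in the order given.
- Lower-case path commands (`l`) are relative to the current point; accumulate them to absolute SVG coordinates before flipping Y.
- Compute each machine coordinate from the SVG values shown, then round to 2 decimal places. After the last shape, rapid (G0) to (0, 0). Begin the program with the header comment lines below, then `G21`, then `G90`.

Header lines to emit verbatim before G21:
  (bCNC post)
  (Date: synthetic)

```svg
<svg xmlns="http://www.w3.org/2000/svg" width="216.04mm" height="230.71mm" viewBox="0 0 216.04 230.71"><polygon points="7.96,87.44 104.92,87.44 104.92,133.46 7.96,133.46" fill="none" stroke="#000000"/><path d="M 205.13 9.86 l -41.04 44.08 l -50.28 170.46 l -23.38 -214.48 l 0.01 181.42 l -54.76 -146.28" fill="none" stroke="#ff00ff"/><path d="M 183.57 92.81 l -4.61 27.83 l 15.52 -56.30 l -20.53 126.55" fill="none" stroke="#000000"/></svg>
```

Since the viewBox matches the mm dimensions, user units are millimetres directly. The only transform is the Y-flip y_m = 230.71 − y_svg.

Shape 1 is a rectangle drawn with `<polygon>`. Its stroke #000000 means cut at S851, F868. After flipping Y the toolpath is (7.96,143.27) → (104.92,143.27) → (104.92,97.25) → (7.96,97.25) → (7.96,143.27), returning to the start.

Shape 2 is a open polyline drawn with `<path>`. Its stroke #ff00ff means score at S460, F1823. After flipping Y the toolpath is (205.13,220.85) → (164.09,176.77) → (113.81,6.31) → (90.43,220.79) → (90.44,39.37) → (35.68,185.65).

Shape 3 is a open polyline drawn with `<path>`. Its stroke #000000 means cut at S851, F868. After flipping Y the toolpath is (183.57,137.90) → (178.96,110.07) → (194.48,166.37) → (173.95,39.82).

(bCNC post)
(Date: synthetic)
G21
G90
G0 X7.96 Y143.27
M3 S851
G1 X104.92 Y143.27 F868
G1 X104.92 Y97.25
G1 X7.96 Y97.25
G1 X7.96 Y143.27
G0 X205.13 Y220.85
M3 S460
G1 X164.09 Y176.77 F1823
G1 X113.81 Y6.31
G1 X90.43 Y220.79
G1 X90.44 Y39.37
G1 X35.68 Y185.65
G0 X183.57 Y137.90
M3 S851
G1 X178.96 Y110.07 F868
G1 X194.48 Y166.37
G1 X173.95 Y39.82
M5
G0 X0.00 Y0.00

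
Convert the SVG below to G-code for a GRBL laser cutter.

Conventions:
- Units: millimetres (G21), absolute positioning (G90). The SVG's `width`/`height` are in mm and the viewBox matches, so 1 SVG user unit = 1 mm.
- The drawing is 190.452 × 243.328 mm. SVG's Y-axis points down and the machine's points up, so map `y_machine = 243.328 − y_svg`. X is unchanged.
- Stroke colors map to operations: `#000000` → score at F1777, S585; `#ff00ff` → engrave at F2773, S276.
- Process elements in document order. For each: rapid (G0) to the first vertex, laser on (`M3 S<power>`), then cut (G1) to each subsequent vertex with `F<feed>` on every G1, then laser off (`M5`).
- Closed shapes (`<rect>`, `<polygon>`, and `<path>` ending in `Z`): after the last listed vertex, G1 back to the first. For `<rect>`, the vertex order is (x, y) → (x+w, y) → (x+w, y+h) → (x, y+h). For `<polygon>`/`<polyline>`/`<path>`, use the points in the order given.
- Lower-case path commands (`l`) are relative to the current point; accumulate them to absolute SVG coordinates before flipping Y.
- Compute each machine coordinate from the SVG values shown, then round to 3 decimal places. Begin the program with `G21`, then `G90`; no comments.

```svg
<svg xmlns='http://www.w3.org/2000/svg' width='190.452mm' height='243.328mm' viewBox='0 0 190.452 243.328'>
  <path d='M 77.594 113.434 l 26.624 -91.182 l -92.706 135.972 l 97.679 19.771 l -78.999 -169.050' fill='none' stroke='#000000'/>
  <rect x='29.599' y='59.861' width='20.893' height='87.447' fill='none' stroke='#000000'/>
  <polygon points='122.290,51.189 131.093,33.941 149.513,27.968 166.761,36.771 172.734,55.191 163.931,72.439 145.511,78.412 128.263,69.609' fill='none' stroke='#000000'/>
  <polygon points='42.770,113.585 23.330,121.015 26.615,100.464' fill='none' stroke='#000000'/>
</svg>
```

G21
G90
G0 X77.594 Y129.894
M3 S585
G1 X104.218 Y221.076 F1777
G1 X11.512 Y85.104 F1777
G1 X109.191 Y65.333 F1777
G1 X30.192 Y234.383 F1777
M5
G0 X29.599 Y183.467
M3 S585
G1 X50.492 Y183.467 F1777
G1 X50.492 Y96.020 F1777
G1 X29.599 Y96.020 F1777
G1 X29.599 Y183.467 F1777
M5
G0 X122.290 Y192.139
M3 S585
G1 X131.093 Y209.387 F1777
G1 X149.513 Y215.360 F1777
G1 X166.761 Y206.557 F1777
G1 X172.734 Y188.137 F1777
G1 X163.931 Y170.889 F1777
G1 X145.511 Y164.916 F1777
G1 X128.263 Y173.719 F1777
G1 X122.290 Y192.139 F1777
M5
G0 X42.770 Y129.743
M3 S585
G1 X23.330 Y122.313 F1777
G1 X26.615 Y142.864 F1777
G1 X42.770 Y129.743 F1777
M5

viewBox `0 0 190.452 243.328` with mm width/height → 1 unit = 1 mm. Flip: y_m = 243.328 − y_svg.

**Shape 1** — `<path>` open polyline, stroke `#000000` → score (S585, F1777). Machine vertices: (77.594,129.894) → (104.218,221.076) → (11.512,85.104) → (109.191,65.333) → (30.192,234.383). Open path.

**Shape 2** — `<rect>` rectangle, stroke `#000000` → score (S585, F1777). Machine vertices: (29.599,183.467) → (50.492,183.467) → (50.492,96.020) → (29.599,96.020) → (29.599,183.467). Closed: final G1 returns to the first vertex.

**Shape 3** — `<polygon>` regular polygon, stroke `#000000` → score (S585, F1777). Machine vertices: (122.290,192.139) → (131.093,209.387) → (149.513,215.360) → (166.761,206.557) → (172.734,188.137) → (163.931,170.889) → (145.511,164.916) → (128.263,173.719) → (122.290,192.139). Closed: final G1 returns to the first vertex.

**Shape 4** — `<polygon>` regular polygon, stroke `#000000` → score (S585, F1777). Machine vertices: (42.770,129.743) → (23.330,122.313) → (26.615,142.864) → (42.770,129.743). Closed: final G1 returns to the first vertex.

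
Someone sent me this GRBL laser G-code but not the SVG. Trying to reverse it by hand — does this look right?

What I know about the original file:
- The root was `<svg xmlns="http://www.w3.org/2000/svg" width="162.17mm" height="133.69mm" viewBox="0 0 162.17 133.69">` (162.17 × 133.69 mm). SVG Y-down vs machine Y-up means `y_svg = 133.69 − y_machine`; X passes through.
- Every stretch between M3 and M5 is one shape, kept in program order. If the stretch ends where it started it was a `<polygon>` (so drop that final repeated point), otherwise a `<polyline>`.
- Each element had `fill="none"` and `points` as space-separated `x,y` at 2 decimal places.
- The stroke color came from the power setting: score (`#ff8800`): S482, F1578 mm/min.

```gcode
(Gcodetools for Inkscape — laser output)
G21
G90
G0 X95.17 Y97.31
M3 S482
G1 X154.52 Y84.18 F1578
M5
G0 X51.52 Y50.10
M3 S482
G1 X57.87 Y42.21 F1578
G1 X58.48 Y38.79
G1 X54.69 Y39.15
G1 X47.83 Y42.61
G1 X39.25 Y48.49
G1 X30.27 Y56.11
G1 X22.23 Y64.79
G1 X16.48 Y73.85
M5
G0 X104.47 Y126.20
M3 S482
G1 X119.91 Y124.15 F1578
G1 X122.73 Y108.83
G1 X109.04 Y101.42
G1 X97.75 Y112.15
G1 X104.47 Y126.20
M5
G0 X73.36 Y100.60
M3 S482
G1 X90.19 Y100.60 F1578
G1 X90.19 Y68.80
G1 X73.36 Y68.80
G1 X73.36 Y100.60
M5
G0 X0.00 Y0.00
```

y_svg = 133.69 − y_m. Every run uses S482, so all elements get stroke `#ff8800` (score).

[1] open run; points: 95.17,36.38 154.52,49.51

[2] open run; points: 51.52,83.59 57.87,91.48 58.48,94.90 54.69,94.54 47.83,91.08 39.25,85.20 30.27,77.58 22.23,68.90 16.48,59.84

[3] closed run; points: 104.47,7.49 119.91,9.54 122.73,24.86 109.04,32.27 97.75,21.54

[4] closed run; points: 73.36,33.09 90.19,33.09 90.19,64.89 73.36,64.89

<svg xmlns="http://www.w3.org/2000/svg" width="162.17mm" height="133.69mm" viewBox="0 0 162.17 133.69">
  <polyline points="95.17,36.38 154.52,49.51" fill="none" stroke="#ff8800"/>
  <polyline points="51.52,83.59 57.87,91.48 58.48,94.90 54.69,94.54 47.83,91.08 39.25,85.20 30.27,77.58 22.23,68.90 16.48,59.84" fill="none" stroke="#ff8800"/>
  <polygon points="104.47,7.49 119.91,9.54 122.73,24.86 109.04,32.27 97.75,21.54" fill="none" stroke="#ff8800"/>
  <polygon points="73.36,33.09 90.19,33.09 90.19,64.89 73.36,64.89" fill="none" stroke="#ff8800"/>
</svg>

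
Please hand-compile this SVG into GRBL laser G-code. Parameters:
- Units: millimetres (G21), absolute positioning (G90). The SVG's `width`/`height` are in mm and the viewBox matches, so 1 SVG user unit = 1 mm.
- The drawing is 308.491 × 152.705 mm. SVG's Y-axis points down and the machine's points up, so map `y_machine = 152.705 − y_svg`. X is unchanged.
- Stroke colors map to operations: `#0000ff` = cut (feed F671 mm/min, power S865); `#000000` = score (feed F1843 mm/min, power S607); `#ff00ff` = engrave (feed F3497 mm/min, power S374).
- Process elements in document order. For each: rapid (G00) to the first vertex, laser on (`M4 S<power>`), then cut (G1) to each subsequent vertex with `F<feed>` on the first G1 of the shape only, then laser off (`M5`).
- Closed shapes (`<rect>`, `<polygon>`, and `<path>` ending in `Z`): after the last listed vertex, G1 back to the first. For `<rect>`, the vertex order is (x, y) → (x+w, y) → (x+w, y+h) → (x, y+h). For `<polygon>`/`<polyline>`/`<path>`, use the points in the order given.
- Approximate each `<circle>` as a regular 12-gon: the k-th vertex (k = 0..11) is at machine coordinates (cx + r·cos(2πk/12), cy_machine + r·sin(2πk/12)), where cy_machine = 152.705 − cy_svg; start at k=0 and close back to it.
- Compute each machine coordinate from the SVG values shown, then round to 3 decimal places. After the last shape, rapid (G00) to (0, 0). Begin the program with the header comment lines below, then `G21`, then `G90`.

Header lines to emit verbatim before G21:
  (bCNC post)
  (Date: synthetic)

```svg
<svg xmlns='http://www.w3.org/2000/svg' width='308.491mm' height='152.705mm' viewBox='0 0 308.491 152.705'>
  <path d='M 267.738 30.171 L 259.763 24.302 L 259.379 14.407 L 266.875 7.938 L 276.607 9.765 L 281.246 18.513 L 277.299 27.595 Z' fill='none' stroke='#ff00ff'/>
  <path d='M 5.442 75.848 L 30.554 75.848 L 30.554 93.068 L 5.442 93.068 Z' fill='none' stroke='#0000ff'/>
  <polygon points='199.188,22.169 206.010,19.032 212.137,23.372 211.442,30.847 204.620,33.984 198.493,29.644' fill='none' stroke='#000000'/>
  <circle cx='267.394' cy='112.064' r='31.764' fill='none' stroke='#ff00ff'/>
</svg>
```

(bCNC post)
(Date: synthetic)
G21
G90
G00 X267.738 Y122.534
M4 S374
G1 X259.763 Y128.403 F3497
G1 X259.379 Y138.298
G1 X266.875 Y144.767
G1 X276.607 Y142.940
G1 X281.246 Y134.192
G1 X277.299 Y125.110
G1 X267.738 Y122.534
M5
G00 X5.442 Y76.857
M4 S865
G1 X30.554 Y76.857 F671
G1 X30.554 Y59.637
G1 X5.442 Y59.637
G1 X5.442 Y76.857
M5
G00 X199.188 Y130.536
M4 S607
G1 X206.010 Y133.673 F1843
G1 X212.137 Y129.333
G1 X211.442 Y121.858
G1 X204.620 Y118.721
G1 X198.493 Y123.061
G1 X199.188 Y130.536
M5
G00 X299.158 Y40.641
M4 S374
G1 X294.902 Y56.523 F3497
G1 X283.276 Y68.149
G1 X267.394 Y72.405
G1 X251.512 Y68.149
G1 X239.886 Y56.523
G1 X235.630 Y40.641
G1 X239.886 Y24.759
G1 X251.512 Y13.133
G1 X267.394 Y8.877
G1 X283.276 Y13.133
G1 X294.902 Y24.759
G1 X299.158 Y40.641
M5
G00 X0.000 Y0.000

Since the viewBox matches the mm dimensions, user units are millimetres directly. The only transform is the Y-flip y_m = 152.705 − y_svg.

Shape 1 is a regular polygon drawn with `<path>`. Its stroke #ff00ff means engrave at S374, F3497. After flipping Y the toolpath is (267.738,122.534) → (259.763,128.403) → (259.379,138.298) → (266.875,144.767) → (276.607,142.940) → (281.246,134.192) → (277.299,125.110) → (267.738,122.534), returning to the start.

Shape 2 is a rectangle drawn with `<path>`. Its stroke #0000ff means cut at S865, F671. After flipping Y the toolpath is (5.442,76.857) → (30.554,76.857) → (30.554,59.637) → (5.442,59.637) → (5.442,76.857), returning to the start.

Shape 3 is a regular polygon drawn with `<polygon>`. Its stroke #000000 means score at S607, F1843. After flipping Y the toolpath is (199.188,130.536) → (206.010,133.673) → (212.137,129.333) → (211.442,121.858) → (204.620,118.721) → (198.493,123.061) → (199.188,130.536), returning to the start.

Shape 4 is a circle drawn with `<circle>`. Its stroke #ff00ff means engrave at S374, F3497. After flipping Y the toolpath is (299.158,40.641) → (294.902,56.523) → (283.276,68.149) → (267.394,72.405) → (251.512,68.149) → (239.886,56.523) → (235.630,40.641) → (239.886,24.759) → (251.512,13.133) → (267.394,8.877) → (283.276,13.133) → (294.902,24.759) → (299.158,40.641), returning to the start.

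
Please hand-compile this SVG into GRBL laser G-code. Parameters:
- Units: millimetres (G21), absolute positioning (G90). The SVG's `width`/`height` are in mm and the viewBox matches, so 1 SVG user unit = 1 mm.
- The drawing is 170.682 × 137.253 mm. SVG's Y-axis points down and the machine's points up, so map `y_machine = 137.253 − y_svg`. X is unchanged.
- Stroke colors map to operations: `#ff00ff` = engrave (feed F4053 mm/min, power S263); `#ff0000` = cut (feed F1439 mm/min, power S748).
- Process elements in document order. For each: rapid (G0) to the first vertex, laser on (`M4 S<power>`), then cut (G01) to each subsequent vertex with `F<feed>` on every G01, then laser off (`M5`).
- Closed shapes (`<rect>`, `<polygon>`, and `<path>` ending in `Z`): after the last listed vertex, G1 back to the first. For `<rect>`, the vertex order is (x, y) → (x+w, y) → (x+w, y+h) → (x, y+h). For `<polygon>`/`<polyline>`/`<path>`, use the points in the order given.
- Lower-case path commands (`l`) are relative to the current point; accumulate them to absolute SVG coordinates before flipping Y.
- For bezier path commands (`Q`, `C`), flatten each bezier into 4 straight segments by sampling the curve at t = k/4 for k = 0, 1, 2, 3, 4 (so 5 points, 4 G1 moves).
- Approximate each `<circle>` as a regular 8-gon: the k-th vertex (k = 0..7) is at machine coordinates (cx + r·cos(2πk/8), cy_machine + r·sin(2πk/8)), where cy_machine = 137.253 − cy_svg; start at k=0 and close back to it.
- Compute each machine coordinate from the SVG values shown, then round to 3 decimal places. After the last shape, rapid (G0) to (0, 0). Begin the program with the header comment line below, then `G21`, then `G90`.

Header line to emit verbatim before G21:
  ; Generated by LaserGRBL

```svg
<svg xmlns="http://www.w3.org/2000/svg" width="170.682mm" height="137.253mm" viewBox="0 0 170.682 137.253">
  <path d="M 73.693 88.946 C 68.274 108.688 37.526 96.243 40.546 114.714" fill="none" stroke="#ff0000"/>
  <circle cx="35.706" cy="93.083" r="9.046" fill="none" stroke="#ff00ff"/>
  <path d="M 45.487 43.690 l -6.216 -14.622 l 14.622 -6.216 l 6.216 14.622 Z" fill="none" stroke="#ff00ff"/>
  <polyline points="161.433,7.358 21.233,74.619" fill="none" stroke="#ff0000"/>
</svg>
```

; Generated by LaserGRBL
G21
G90
G0 X73.693 Y48.307
M4 S748
G01 X65.803 Y38.550 F1439
G01 X53.955 Y34.946 F1439
G01 X43.689 Y31.581 F1439
G01 X40.546 Y22.539 F1439
M5
G0 X44.752 Y44.170
M4 S263
G01 X42.102 Y50.566 F4053
G01 X35.706 Y53.216 F4053
G01 X29.310 Y50.566 F4053
G01 X26.660 Y44.170 F4053
G01 X29.310 Y37.774 F4053
G01 X35.706 Y35.124 F4053
G01 X42.102 Y37.774 F4053
G01 X44.752 Y44.170 F4053
M5
G0 X45.487 Y93.563
M4 S263
G01 X39.271 Y108.185 F4053
G01 X53.893 Y114.401 F4053
G01 X60.109 Y99.779 F4053
G01 X45.487 Y93.563 F4053
M5
G0 X161.433 Y129.895
M4 S748
G01 X21.233 Y62.634 F1439
M5
G0 X0.000 Y0.000

1 u = 1 mm; y_m = 137.253 − y.

[1] `<path>` cubic bezier, #ff0000→cut S748 F1439: (73.693,48.307) → (65.803,38.550) → (53.955,34.946) → (43.689,31.581) → (40.546,22.539)

[2] `<circle>` circle, #ff00ff→engrave S263 F4053: (44.752,44.170) → (42.102,50.566) → (35.706,53.216) → (29.310,50.566) → (26.660,44.170) → (29.310,37.774) → (35.706,35.124) → (42.102,37.774) → (44.752,44.170) (closed)

[3] `<path>` regular polygon, #ff00ff→engrave S263 F4053: (45.487,93.563) → (39.271,108.185) → (53.893,114.401) → (60.109,99.779) → (45.487,93.563) (closed)

[4] `<polyline>` line segment, #ff0000→cut S748 F1439: (161.433,129.895) → (21.233,62.634)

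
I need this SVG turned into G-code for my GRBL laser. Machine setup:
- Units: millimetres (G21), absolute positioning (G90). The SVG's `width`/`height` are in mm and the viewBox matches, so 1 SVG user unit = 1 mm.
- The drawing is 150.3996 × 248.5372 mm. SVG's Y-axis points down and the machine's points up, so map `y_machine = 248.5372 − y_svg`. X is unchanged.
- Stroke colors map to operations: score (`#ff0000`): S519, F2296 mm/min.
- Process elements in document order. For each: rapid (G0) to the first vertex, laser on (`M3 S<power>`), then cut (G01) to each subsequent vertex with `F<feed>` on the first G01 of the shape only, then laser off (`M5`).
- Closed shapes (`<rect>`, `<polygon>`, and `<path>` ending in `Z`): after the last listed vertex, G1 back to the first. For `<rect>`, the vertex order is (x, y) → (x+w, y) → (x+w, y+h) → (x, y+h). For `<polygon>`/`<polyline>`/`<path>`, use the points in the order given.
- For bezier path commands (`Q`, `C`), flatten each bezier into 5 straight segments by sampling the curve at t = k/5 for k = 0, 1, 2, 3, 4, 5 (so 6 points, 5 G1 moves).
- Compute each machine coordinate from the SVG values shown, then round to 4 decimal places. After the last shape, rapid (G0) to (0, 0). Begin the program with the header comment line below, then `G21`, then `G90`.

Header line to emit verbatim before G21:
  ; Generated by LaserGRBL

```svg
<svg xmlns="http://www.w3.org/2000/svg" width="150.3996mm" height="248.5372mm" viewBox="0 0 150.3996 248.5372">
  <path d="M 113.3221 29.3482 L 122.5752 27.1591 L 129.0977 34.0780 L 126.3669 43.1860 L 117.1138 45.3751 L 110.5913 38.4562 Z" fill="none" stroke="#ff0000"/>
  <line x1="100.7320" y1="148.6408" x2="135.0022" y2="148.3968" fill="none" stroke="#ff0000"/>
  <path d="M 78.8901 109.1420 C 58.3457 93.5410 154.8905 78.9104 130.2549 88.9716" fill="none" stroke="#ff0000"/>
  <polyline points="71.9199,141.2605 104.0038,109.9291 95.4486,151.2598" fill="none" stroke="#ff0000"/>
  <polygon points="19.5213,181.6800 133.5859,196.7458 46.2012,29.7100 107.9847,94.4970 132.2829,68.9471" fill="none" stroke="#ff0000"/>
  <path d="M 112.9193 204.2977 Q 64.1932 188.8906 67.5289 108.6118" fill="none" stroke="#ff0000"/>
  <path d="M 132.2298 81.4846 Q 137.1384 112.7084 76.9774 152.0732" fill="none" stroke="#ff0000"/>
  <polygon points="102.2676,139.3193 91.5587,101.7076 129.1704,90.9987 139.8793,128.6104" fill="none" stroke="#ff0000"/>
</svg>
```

viewBox `0 0 150.3996 248.5372` with mm width/height → 1 unit = 1 mm. Flip: y_m = 248.5372 − y_svg.

**Shape 1** — `<path>` regular polygon, stroke `#ff0000` → score (S519, F2296). Machine vertices: (113.3221,219.1890) → (122.5752,221.3781) → (129.0977,214.4592) → (126.3669,205.3512) → (117.1138,203.1621) → (110.5913,210.0810) → (113.3221,219.1890). Closed: final G1 returns to the first vertex.

**Shape 2** — `<line>` line segment, stroke `#ff0000` → score (S519, F2296). Machine vertices: (100.7320,99.8964) → (135.0022,100.1404). Open path.

**Shape 3** — `<path>` cubic bezier, stroke `#ff0000` → score (S519, F2296). Control points (SVG): P0=(78.8901,109.1420), P1=(58.3457,93.5410), P2=(154.8905,78.9104), P3=(130.2549,88.9716); sampled at t=k/5. Machine vertices: (78.8901,139.3952) → (78.7080,148.4496) → (95.1904,156.1324) → (116.9003,161.3051) → (132.4008,162.8291) → (130.2549,159.5656). Open path.

**Shape 4** — `<polyline>` open polyline, stroke `#ff0000` → score (S519, F2296). Machine vertices: (71.9199,107.2767) → (104.0038,138.6081) → (95.4486,97.2774). Open path.

**Shape 5** — `<polygon>` closed polygon, stroke `#ff0000` → score (S519, F2296). Machine vertices: (19.5213,66.8572) → (133.5859,51.7914) → (46.2012,218.8272) → (107.9847,154.0402) → (132.2829,179.5901) → (19.5213,66.8572). Closed: final G1 returns to the first vertex.

**Shape 6** — `<path>` quadratic bezier, stroke `#ff0000` → score (S519, F2296). Control points (SVG): P0=(112.9193,204.2977), P1=(64.1932,188.8906), P2=(67.5289,108.6118); sampled at t=k/5. Machine vertices: (112.9193,44.2395) → (95.5113,52.9972) → (82.2683,66.9447) → (73.1902,86.0818) → (68.2771,110.4087) → (67.5289,139.9254). Open path.

**Shape 7** — `<path>` quadratic bezier, stroke `#ff0000` → score (S519, F2296). Control points (SVG): P0=(132.2298,81.4846), P1=(137.1384,112.7084), P2=(76.9774,152.0732); sampled at t=k/5. Machine vertices: (132.2298,167.0526) → (131.5905,154.2374) → (125.7455,140.7710) → (114.6951,126.6533) → (98.4390,111.8843) → (76.9774,96.4640). Open path.

**Shape 8** — `<polygon>` regular polygon, stroke `#ff0000` → score (S519, F2296). Machine vertices: (102.2676,109.2179) → (91.5587,146.8296) → (129.1704,157.5385) → (139.8793,119.9268) → (102.2676,109.2179). Closed: final G1 returns to the first vertex.

; Generated by LaserGRBL
G21
G90
G0 X113.3221 Y219.1890
M3 S519
G01 X122.5752 Y221.3781 F2296
G01 X129.0977 Y214.4592
G01 X126.3669 Y205.3512
G01 X117.1138 Y203.1621
G01 X110.5913 Y210.0810
G01 X113.3221 Y219.1890
M5
G0 X100.7320 Y99.8964
M3 S519
G01 X135.0022 Y100.1404 F2296
M5
G0 X78.8901 Y139.3952
M3 S519
G01 X78.7080 Y148.4496 F2296
G01 X95.1904 Y156.1324
G01 X116.9003 Y161.3051
G01 X132.4008 Y162.8291
G01 X130.2549 Y159.5656
M5
G0 X71.9199 Y107.2767
M3 S519
G01 X104.0038 Y138.6081 F2296
G01 X95.4486 Y97.2774
M5
G0 X19.5213 Y66.8572
M3 S519
G01 X133.5859 Y51.7914 F2296
G01 X46.2012 Y218.8272
G01 X107.9847 Y154.0402
G01 X132.2829 Y179.5901
G01 X19.5213 Y66.8572
M5
G0 X112.9193 Y44.2395
M3 S519
G01 X95.5113 Y52.9972 F2296
G01 X82.2683 Y66.9447
G01 X73.1902 Y86.0818
G01 X68.2771 Y110.4087
G01 X67.5289 Y139.9254
M5
G0 X132.2298 Y167.0526
M3 S519
G01 X131.5905 Y154.2374 F2296
G01 X125.7455 Y140.7710
G01 X114.6951 Y126.6533
G01 X98.4390 Y111.8843
G01 X76.9774 Y96.4640
M5
G0 X102.2676 Y109.2179
M3 S519
G01 X91.5587 Y146.8296 F2296
G01 X129.1704 Y157.5385
G01 X139.8793 Y119.9268
G01 X102.2676 Y109.2179
M5
G0 X0.0000 Y0.0000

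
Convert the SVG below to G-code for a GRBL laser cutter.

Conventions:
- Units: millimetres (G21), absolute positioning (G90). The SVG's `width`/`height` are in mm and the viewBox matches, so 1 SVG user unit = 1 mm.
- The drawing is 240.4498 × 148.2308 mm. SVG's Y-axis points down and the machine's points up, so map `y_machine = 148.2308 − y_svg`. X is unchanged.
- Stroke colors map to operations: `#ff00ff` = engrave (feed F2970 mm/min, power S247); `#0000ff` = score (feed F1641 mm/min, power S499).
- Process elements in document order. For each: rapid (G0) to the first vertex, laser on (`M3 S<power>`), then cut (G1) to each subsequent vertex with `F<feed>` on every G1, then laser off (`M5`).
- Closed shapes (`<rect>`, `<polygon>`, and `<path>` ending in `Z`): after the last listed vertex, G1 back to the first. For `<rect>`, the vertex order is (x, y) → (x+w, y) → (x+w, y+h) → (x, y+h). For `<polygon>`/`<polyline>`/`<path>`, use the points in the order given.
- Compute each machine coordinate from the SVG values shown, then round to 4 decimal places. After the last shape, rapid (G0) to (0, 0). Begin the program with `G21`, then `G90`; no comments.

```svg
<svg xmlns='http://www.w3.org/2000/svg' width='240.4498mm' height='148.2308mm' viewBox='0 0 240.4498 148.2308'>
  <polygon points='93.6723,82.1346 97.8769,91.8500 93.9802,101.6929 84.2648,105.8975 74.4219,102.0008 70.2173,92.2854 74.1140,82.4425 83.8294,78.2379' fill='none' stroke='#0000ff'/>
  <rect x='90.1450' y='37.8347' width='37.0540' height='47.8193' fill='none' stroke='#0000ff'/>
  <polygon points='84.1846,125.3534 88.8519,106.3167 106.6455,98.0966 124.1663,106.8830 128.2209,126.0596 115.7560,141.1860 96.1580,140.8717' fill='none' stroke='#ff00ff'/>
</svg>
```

G21
G90
G0 X93.6723 Y66.0962
M3 S499
G1 X97.8769 Y56.3808 F1641
G1 X93.9802 Y46.5379 F1641
G1 X84.2648 Y42.3333 F1641
G1 X74.4219 Y46.2300 F1641
G1 X70.2173 Y55.9454 F1641
G1 X74.1140 Y65.7883 F1641
G1 X83.8294 Y69.9929 F1641
G1 X93.6723 Y66.0962 F1641
M5
G0 X90.1450 Y110.3961
M3 S499
G1 X127.1990 Y110.3961 F1641
G1 X127.1990 Y62.5768 F1641
G1 X90.1450 Y62.5768 F1641
G1 X90.1450 Y110.3961 F1641
M5
G0 X84.1846 Y22.8774
M3 S247
G1 X88.8519 Y41.9141 F2970
G1 X106.6455 Y50.1342 F2970
G1 X124.1663 Y41.3478 F2970
G1 X128.2209 Y22.1712 F2970
G1 X115.7560 Y7.0448 F2970
G1 X96.1580 Y7.3591 F2970
G1 X84.1846 Y22.8774 F2970
M5
G0 X0.0000 Y0.0000

Since the viewBox matches the mm dimensions, user units are millimetres directly. The only transform is the Y-flip y_m = 148.2308 − y_svg.

Shape 1 is a regular polygon drawn with `<polygon>`. Its stroke #0000ff means score at S499, F1641. After flipping Y the toolpath is (93.6723,66.0962) → (97.8769,56.3808) → (93.9802,46.5379) → (84.2648,42.3333) → (74.4219,46.2300) → (70.2173,55.9454) → (74.1140,65.7883) → (83.8294,69.9929) → (93.6723,66.0962), returning to the start.

Shape 2 is a rectangle drawn with `<rect>`. Its stroke #0000ff means score at S499, F1641. After flipping Y the toolpath is (90.1450,110.3961) → (127.1990,110.3961) → (127.1990,62.5768) → (90.1450,62.5768) → (90.1450,110.3961), returning to the start.

Shape 3 is a regular polygon drawn with `<polygon>`. Its stroke #ff00ff means engrave at S247, F2970. After flipping Y the toolpath is (84.1846,22.8774) → (88.8519,41.9141) → (106.6455,50.1342) → (124.1663,41.3478) → (128.2209,22.1712) → (115.7560,7.0448) → (96.1580,7.3591) → (84.1846,22.8774), returning to the start.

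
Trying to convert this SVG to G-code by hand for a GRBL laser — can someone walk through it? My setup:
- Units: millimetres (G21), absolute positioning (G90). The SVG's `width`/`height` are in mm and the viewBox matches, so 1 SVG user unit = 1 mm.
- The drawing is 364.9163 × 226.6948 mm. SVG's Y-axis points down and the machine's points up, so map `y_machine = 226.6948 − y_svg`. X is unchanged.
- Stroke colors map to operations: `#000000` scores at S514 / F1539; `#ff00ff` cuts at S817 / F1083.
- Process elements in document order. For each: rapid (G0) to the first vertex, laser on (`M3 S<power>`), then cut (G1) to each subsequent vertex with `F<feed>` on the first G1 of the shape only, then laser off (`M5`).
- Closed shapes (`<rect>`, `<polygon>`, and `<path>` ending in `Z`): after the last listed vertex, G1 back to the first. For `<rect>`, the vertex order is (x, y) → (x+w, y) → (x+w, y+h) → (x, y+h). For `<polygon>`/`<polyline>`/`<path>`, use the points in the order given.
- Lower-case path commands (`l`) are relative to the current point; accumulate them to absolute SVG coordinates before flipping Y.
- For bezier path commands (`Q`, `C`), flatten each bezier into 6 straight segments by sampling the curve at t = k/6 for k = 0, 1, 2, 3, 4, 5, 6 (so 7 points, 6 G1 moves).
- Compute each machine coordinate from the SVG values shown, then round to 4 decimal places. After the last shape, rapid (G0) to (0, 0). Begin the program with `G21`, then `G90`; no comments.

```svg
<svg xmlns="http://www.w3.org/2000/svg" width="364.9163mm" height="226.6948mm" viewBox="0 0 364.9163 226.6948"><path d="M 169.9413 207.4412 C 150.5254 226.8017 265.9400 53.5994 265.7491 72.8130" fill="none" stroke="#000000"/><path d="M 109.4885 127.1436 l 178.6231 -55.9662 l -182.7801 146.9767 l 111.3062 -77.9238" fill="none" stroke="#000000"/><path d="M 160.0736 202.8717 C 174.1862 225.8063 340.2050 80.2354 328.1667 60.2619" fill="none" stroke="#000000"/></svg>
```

Since the viewBox matches the mm dimensions, user units are millimetres directly. The only transform is the Y-flip y_m = 226.6948 − y_svg.

Shape 1 is a cubic bezier drawn with `<path>`. Its stroke #000000 means score at S514, F1539. After flipping Y the toolpath is (169.9413,19.2536) → (170.3098,23.8379) → (186.1935,49.8222) → (210.6358,86.5126) → (236.6802,123.2152) → (257.3702,149.2363) → (265.7491,153.8818).

Shape 2 is a open polyline drawn with `<path>`. Its stroke #000000 means score at S514, F1539. After flipping Y the toolpath is (109.4885,99.5512) → (288.1116,155.5174) → (105.3315,8.5407) → (216.6377,86.4645).

Shape 3 is a cubic bezier drawn with `<path>`. Its stroke #000000 means score at S514, F1539. After flipping Y the toolpath is (160.0736,23.8231) → (178.2611,25.0363) → (212.6007,46.1643) → (253.9267,79.0375) → (293.0735,115.4863) → (320.8754,147.3413) → (328.1667,166.4329).

G21
G90
G0 X169.9413 Y19.2536
M3 S514
G1 X170.3098 Y23.8379 F1539
G1 X186.1935 Y49.8222
G1 X210.6358 Y86.5126
G1 X236.6802 Y123.2152
G1 X257.3702 Y149.2363
G1 X265.7491 Y153.8818
M5
G0 X109.4885 Y99.5512
M3 S514
G1 X288.1116 Y155.5174 F1539
G1 X105.3315 Y8.5407
G1 X216.6377 Y86.4645
M5
G0 X160.0736 Y23.8231
M3 S514
G1 X178.2611 Y25.0363 F1539
G1 X212.6007 Y46.1643
G1 X253.9267 Y79.0375
G1 X293.0735 Y115.4863
G1 X320.8754 Y147.3413
G1 X328.1667 Y166.4329
M5
G0 X0.0000 Y0.0000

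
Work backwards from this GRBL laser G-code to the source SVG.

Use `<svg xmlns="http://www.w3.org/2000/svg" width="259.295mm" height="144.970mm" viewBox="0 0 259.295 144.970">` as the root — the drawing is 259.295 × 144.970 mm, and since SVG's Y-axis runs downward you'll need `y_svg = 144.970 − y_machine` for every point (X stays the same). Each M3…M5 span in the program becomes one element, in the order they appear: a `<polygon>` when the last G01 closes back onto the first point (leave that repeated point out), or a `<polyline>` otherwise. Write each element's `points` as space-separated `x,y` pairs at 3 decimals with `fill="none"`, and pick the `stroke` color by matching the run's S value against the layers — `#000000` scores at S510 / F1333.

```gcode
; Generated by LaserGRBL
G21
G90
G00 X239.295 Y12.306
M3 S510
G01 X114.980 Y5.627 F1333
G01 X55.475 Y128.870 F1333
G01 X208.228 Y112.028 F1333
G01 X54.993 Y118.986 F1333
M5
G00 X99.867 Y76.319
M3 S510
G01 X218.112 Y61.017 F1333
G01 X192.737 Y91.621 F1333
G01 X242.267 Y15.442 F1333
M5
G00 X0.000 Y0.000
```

<svg xmlns="http://www.w3.org/2000/svg" width="259.295mm" height="144.970mm" viewBox="0 0 259.295 144.970">
  <polyline points="239.295,132.664 114.980,139.343 55.475,16.100 208.228,32.942 54.993,25.984" fill="none" stroke="#000000"/>
  <polyline points="99.867,68.651 218.112,83.953 192.737,53.349 242.267,129.528" fill="none" stroke="#000000"/>
</svg>

Each laser-on run becomes one SVG element. Flip Y back into SVG space with y_svg = 144.970 − y_machine. Every run uses S510, so all elements get stroke `#000000` (score).

Run 1: The run is open, so emit a `<polyline>` with points (Y-flipped): 239.295,132.664 114.980,139.343 55.475,16.100 208.228,32.942 54.993,25.984.

Run 2: The run is open, so emit a `<polyline>` with points (Y-flipped): 99.867,68.651 218.112,83.953 192.737,53.349 242.267,129.528.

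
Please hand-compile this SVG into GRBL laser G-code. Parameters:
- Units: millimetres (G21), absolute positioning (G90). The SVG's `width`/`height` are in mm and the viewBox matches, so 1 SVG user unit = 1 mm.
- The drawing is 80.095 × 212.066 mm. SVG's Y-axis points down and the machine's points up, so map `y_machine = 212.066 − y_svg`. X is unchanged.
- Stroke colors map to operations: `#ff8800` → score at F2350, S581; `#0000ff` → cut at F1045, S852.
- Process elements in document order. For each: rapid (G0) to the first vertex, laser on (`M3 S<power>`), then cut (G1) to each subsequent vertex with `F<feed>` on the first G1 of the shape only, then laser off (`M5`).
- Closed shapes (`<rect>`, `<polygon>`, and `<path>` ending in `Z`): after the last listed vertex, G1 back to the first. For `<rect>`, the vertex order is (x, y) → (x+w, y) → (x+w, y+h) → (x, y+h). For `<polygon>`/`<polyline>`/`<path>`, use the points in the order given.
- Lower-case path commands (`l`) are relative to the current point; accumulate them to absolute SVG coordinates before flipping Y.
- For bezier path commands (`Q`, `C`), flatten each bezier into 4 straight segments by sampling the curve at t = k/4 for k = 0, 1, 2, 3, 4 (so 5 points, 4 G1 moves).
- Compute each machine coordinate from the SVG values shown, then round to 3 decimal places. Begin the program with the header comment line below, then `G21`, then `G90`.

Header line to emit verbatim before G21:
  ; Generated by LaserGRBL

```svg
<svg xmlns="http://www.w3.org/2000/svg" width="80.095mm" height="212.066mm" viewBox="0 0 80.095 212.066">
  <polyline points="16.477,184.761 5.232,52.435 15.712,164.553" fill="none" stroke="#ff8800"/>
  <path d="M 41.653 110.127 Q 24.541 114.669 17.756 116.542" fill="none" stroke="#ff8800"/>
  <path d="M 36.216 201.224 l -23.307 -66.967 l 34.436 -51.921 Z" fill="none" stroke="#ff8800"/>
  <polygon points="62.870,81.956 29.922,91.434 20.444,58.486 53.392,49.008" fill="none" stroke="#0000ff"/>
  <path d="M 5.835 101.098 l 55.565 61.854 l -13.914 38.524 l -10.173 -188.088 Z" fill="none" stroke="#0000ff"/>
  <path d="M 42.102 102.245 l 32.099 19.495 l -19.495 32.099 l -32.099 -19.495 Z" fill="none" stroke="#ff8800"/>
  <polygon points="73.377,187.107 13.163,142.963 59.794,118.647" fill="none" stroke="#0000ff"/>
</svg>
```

; Generated by LaserGRBL
G21
G90
G0 X16.477 Y27.305
M3 S581
G1 X5.232 Y159.631 F2350
G1 X15.712 Y47.513
M5
G0 X41.653 Y101.939
M3 S581
G1 X33.742 Y99.835 F2350
G1 X27.123 Y98.064
G1 X21.794 Y96.627
G1 X17.756 Y95.524
M5
G0 X36.216 Y10.842
M3 S581
G1 X12.909 Y77.809 F2350
G1 X47.345 Y129.730
G1 X36.216 Y10.842
M5
G0 X62.870 Y130.110
M3 S852
G1 X29.922 Y120.632 F1045
G1 X20.444 Y153.580
G1 X53.392 Y163.058
G1 X62.870 Y130.110
M5
G0 X5.835 Y110.968
M3 S852
G1 X61.400 Y49.114 F1045
G1 X47.486 Y10.590
G1 X37.313 Y198.678
G1 X5.835 Y110.968
M5
G0 X42.102 Y109.821
M3 S581
G1 X74.201 Y90.326 F2350
G1 X54.706 Y58.227
G1 X22.607 Y77.722
G1 X42.102 Y109.821
M5
G0 X73.377 Y24.959
M3 S852
G1 X13.163 Y69.103 F1045
G1 X59.794 Y93.419
G1 X73.377 Y24.959
M5

Since the viewBox matches the mm dimensions, user units are millimetres directly. The only transform is the Y-flip y_m = 212.066 − y_svg.

Shape 1 is a open polyline drawn with `<polyline>`. Its stroke #ff8800 means score at S581, F2350. After flipping Y the toolpath is (16.477,27.305) → (5.232,159.631) → (15.712,47.513).

Shape 2 is a quadratic bezier drawn with `<path>`. Its stroke #ff8800 means score at S581, F2350. After flipping Y the toolpath is (41.653,101.939) → (33.742,99.835) → (27.123,98.064) → (21.794,96.627) → (17.756,95.524).

Shape 3 is a closed polygon drawn with `<path>`. Its stroke #ff8800 means score at S581, F2350. After flipping Y the toolpath is (36.216,10.842) → (12.909,77.809) → (47.345,129.730) → (36.216,10.842), returning to the start.

Shape 4 is a regular polygon drawn with `<polygon>`. Its stroke #0000ff means cut at S852, F1045. After flipping Y the toolpath is (62.870,130.110) → (29.922,120.632) → (20.444,153.580) → (53.392,163.058) → (62.870,130.110), returning to the start.

Shape 5 is a closed polygon drawn with `<path>`. Its stroke #0000ff means cut at S852, F1045. After flipping Y the toolpath is (5.835,110.968) → (61.400,49.114) → (47.486,10.590) → (37.313,198.678) → (5.835,110.968), returning to the start.

Shape 6 is a regular polygon drawn with `<path>`. Its stroke #ff8800 means score at S581, F2350. After flipping Y the toolpath is (42.102,109.821) → (74.201,90.326) → (54.706,58.227) → (22.607,77.722) → (42.102,109.821), returning to the start.

Shape 7 is a closed polygon drawn with `<polygon>`. Its stroke #0000ff means cut at S852, F1045. After flipping Y the toolpath is (73.377,24.959) → (13.163,69.103) → (59.794,93.419) → (73.377,24.959), returning to the start.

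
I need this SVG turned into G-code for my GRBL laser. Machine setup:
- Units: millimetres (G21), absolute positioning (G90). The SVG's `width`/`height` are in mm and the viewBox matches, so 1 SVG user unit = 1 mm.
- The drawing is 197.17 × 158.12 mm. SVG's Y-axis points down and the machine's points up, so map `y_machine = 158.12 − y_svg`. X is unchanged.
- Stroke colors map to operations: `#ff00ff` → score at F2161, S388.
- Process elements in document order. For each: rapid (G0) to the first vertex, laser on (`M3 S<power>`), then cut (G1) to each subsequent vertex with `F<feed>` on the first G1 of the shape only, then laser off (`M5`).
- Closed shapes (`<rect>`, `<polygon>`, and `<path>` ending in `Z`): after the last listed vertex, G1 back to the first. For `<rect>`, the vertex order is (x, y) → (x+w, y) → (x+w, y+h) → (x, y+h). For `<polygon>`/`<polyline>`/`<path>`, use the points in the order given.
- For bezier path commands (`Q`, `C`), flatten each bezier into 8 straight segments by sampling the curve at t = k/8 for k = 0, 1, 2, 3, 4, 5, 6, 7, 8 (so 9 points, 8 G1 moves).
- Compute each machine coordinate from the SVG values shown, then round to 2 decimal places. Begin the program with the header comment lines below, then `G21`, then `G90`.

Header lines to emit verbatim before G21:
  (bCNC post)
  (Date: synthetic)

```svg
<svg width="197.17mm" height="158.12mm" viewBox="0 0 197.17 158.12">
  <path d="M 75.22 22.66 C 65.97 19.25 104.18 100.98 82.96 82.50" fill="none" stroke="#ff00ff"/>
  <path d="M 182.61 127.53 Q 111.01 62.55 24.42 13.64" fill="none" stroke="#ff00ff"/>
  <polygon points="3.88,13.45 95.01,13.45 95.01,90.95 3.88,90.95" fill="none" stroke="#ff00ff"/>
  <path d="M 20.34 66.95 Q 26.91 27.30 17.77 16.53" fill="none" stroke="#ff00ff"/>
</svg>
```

1 u = 1 mm; y_m = 158.12 − y.

[1] `<path>` cubic bezier, #ff00ff→score S388 F2161: (75.22,135.46) → (73.77,133.11) → (75.51,124.95) → (79.20,113.15) → (83.58,99.89) → (87.40,87.33) → (89.40,77.65) → (88.34,73.03) → (82.96,75.62)

[2] `<path>` quadratic bezier, #ff00ff→score S388 F2161: (182.61,30.59) → (164.48,46.58) → (145.87,62.08) → (126.80,77.07) → (107.26,91.55) → (87.25,105.54) → (66.78,119.02) → (45.83,132.00) → (24.42,144.48)

[3] `<polygon>` rectangle, #ff00ff→score S388 F2161: (3.88,144.67) → (95.01,144.67) → (95.01,67.17) → (3.88,67.17) → (3.88,144.67) (closed)

[4] `<path>` quadratic bezier, #ff00ff→score S388 F2161: (20.34,91.17) → (21.74,100.63) → (22.64,109.19) → (23.06,116.85) → (22.98,123.60) → (22.42,129.45) → (21.36,134.40) → (19.81,138.45) → (17.77,141.59)

(bCNC post)
(Date: synthetic)
G21
G90
G0 X75.22 Y135.46
M3 S388
G1 X73.77 Y133.11 F2161
G1 X75.51 Y124.95
G1 X79.20 Y113.15
G1 X83.58 Y99.89
G1 X87.40 Y87.33
G1 X89.40 Y77.65
G1 X88.34 Y73.03
G1 X82.96 Y75.62
M5
G0 X182.61 Y30.59
M3 S388
G1 X164.48 Y46.58 F2161
G1 X145.87 Y62.08
G1 X126.80 Y77.07
G1 X107.26 Y91.55
G1 X87.25 Y105.54
G1 X66.78 Y119.02
G1 X45.83 Y132.00
G1 X24.42 Y144.48
M5
G0 X3.88 Y144.67
M3 S388
G1 X95.01 Y144.67 F2161
G1 X95.01 Y67.17
G1 X3.88 Y67.17
G1 X3.88 Y144.67
M5
G0 X20.34 Y91.17
M3 S388
G1 X21.74 Y100.63 F2161
G1 X22.64 Y109.19
G1 X23.06 Y116.85
G1 X22.98 Y123.60
G1 X22.42 Y129.45
G1 X21.36 Y134.40
G1 X19.81 Y138.45
G1 X17.77 Y141.59
M5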